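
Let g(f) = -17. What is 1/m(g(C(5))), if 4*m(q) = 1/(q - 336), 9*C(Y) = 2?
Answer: -1412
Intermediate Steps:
C(Y) = 2/9 (C(Y) = (1/9)*2 = 2/9)
m(q) = 1/(4*(-336 + q)) (m(q) = 1/(4*(q - 336)) = 1/(4*(-336 + q)))
1/m(g(C(5))) = 1/(1/(4*(-336 - 17))) = 1/((1/4)/(-353)) = 1/((1/4)*(-1/353)) = 1/(-1/1412) = -1412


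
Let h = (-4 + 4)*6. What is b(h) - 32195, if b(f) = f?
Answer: -32195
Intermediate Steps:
h = 0 (h = 0*6 = 0)
b(h) - 32195 = 0 - 32195 = -32195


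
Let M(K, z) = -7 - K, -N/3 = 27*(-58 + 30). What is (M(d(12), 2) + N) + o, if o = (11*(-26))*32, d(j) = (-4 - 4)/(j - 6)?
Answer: -20669/3 ≈ -6889.7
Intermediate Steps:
d(j) = -8/(-6 + j)
o = -9152 (o = -286*32 = -9152)
N = 2268 (N = -81*(-58 + 30) = -81*(-28) = -3*(-756) = 2268)
(M(d(12), 2) + N) + o = ((-7 - (-8)/(-6 + 12)) + 2268) - 9152 = ((-7 - (-8)/6) + 2268) - 9152 = ((-7 - 1*(-4/3)) + 2268) - 9152 = ((-7 + 4/3) + 2268) - 9152 = (-17/3 + 2268) - 9152 = 6787/3 - 9152 = -20669/3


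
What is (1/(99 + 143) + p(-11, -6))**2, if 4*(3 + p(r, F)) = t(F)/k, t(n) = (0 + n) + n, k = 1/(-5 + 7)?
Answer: 4739329/58564 ≈ 80.926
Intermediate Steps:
k = 1/2 ≈ 0.50000
t(n) = 2*n (t(n) = n + n = 2*n)
p(r, F) = -3 + F (p(r, F) = -3 + ((2*F)/(1/2))/4 = -3 + ((2*F)*2)/4 = -3 + (4*F)/4 = -3 + F)
(1/(99 + 143) + p(-11, -6))**2 = (1/(99 + 143) + (-3 - 6))**2 = (1/242 - 9)**2 = (-2177/242)**2 = 4739329/58564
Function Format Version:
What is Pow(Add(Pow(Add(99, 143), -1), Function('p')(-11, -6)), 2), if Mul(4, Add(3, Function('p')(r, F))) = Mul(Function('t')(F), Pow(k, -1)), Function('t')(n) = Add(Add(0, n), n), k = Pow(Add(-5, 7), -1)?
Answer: Rational(4739329, 58564) ≈ 80.926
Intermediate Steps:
k = Rational(1, 2) (k = Pow(2, -1) = Rational(1, 2) ≈ 0.50000)
Function('t')(n) = Mul(2, n) (Function('t')(n) = Add(n, n) = Mul(2, n))
Function('p')(r, F) = Add(-3, F) (Function('p')(r, F) = Add(-3, Mul(Rational(1, 4), Mul(Mul(2, F), Pow(Rational(1, 2), -1)))) = Add(-3, Mul(Rational(1, 4), Mul(Mul(2, F), 2))) = Add(-3, Mul(Rational(1, 4), Mul(4, F))) = Add(-3, F))
Pow(Add(Pow(Add(99, 143), -1), Function('p')(-11, -6)), 2) = Pow(Add(Pow(Add(99, 143), -1), Add(-3, -6)), 2) = Pow(Add(Pow(242, -1), -9), 2) = Pow(Add(Rational(1, 242), -9), 2) = Pow(Rational(-2177, 242), 2) = Rational(4739329, 58564)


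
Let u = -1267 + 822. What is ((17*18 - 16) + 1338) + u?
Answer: 1183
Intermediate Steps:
u = -445
((17*18 - 16) + 1338) + u = ((17*18 - 16) + 1338) - 445 = ((306 - 16) + 1338) - 445 = (290 + 1338) - 445 = 1628 - 445 = 1183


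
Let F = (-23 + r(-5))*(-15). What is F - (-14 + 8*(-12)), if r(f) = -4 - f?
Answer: 440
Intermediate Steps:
F = 330 (F = (-23 + (-4 - 1*(-5)))*(-15) = (-23 + (-4 + 5))*(-15) = (-23 + 1)*(-15) = -22*(-15) = 330)
F - (-14 + 8*(-12)) = 330 - (-14 + 8*(-12)) = 330 - (-14 - 96) = 330 - 1*(-110) = 330 + 110 = 440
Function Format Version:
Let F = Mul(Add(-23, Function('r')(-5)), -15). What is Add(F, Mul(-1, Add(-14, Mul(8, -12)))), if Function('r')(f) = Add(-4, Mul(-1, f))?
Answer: 440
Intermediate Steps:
F = 330 (F = Mul(Add(-23, Add(-4, Mul(-1, -5))), -15) = Mul(Add(-23, Add(-4, 5)), -15) = Mul(Add(-23, 1), -15) = Mul(-22, -15) = 330)
Add(F, Mul(-1, Add(-14, Mul(8, -12)))) = Add(330, Mul(-1, Add(-14, Mul(8, -12)))) = Add(330, Mul(-1, Add(-14, -96))) = Add(330, Mul(-1, -110)) = Add(330, 110) = 440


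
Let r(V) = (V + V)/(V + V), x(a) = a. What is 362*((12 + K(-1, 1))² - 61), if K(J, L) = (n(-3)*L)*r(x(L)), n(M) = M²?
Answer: 137560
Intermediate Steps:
r(V) = 1 (r(V) = (2*V)/((2*V)) = (2*V)*(1/(2*V)) = 1)
K(J, L) = 9*L (K(J, L) = ((-3)²*L)*1 = (9*L)*1 = 9*L)
362*((12 + K(-1, 1))² - 61) = 362*((12 + 9*1)² - 61) = 362*((12 + 9)² - 61) = 362*(21² - 61) = 362*(441 - 61) = 362*380 = 137560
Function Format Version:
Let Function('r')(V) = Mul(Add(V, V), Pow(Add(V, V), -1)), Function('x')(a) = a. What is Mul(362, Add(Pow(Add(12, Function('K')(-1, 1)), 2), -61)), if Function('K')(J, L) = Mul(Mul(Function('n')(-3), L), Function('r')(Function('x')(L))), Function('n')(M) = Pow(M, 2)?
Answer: 137560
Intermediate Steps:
Function('r')(V) = 1 (Function('r')(V) = Mul(Mul(2, V), Pow(Mul(2, V), -1)) = Mul(Mul(2, V), Mul(Rational(1, 2), Pow(V, -1))) = 1)
Function('K')(J, L) = Mul(9, L) (Function('K')(J, L) = Mul(Mul(Pow(-3, 2), L), 1) = Mul(Mul(9, L), 1) = Mul(9, L))
Mul(362, Add(Pow(Add(12, Function('K')(-1, 1)), 2), -61)) = Mul(362, Add(Pow(Add(12, Mul(9, 1)), 2), -61)) = Mul(362, Add(Pow(Add(12, 9), 2), -61)) = Mul(362, Add(Pow(21, 2), -61)) = Mul(362, Add(441, -61)) = Mul(362, 380) = 137560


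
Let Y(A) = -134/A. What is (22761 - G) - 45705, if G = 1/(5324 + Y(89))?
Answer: -10868618777/473702 ≈ -22944.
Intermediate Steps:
G = 89/473702 (G = 1/(5324 - 134/89) = 1/(473702/89) = 89/473702 ≈ 0.00018788)
(22761 - G) - 45705 = (22761 - 1*89/473702) - 45705 = (22761 - 89/473702) - 45705 = 10781931133/473702 - 45705 = -10868618777/473702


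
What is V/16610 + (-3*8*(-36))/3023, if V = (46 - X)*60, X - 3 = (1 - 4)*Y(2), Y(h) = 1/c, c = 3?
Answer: 203016/456473 ≈ 0.44475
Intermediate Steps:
Y(h) = ⅓ (Y(h) = 1/3 = ⅓)
X = 2 (X = 3 + (1 - 4)*(⅓) = 3 - 3*⅓ = 3 - 1 = 2)
V = 2640 (V = (46 - 1*2)*60 = (46 - 2)*60 = 44*60 = 2640)
V/16610 + (-3*8*(-36))/3023 = 2640/16610 + (-3*8*(-36))/3023 = 2640*(1/16610) - 24*(-36)*(1/3023) = 24/151 + 864*(1/3023) = 24/151 + 864/3023 = 203016/456473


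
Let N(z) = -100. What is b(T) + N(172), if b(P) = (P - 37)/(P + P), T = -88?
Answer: -17475/176 ≈ -99.290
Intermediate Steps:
b(P) = (-37 + P)/(2*P) (b(P) = (-37 + P)/((2*P)) = (-37 + P)*(1/(2*P)) = (-37 + P)/(2*P))
b(T) + N(172) = (½)*(-37 - 88)/(-88) - 100 = (½)*(-1/88)*(-125) - 100 = 125/176 - 100 = -17475/176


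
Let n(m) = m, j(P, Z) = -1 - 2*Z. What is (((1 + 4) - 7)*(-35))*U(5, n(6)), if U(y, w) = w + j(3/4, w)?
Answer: -490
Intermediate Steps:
U(y, w) = -1 - w (U(y, w) = w + (-1 - 2*w) = -1 - w)
(((1 + 4) - 7)*(-35))*U(5, n(6)) = (((1 + 4) - 7)*(-35))*(-1 - 1*6) = ((5 - 7)*(-35))*(-1 - 6) = -2*(-35)*(-7) = 70*(-7) = -490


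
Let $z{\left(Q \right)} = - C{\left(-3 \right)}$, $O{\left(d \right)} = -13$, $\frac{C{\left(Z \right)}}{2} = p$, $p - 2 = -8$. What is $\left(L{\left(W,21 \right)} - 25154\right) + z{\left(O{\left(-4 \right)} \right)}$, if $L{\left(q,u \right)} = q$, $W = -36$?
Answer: $-25178$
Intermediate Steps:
$p = -6$ ($p = 2 - 8 = -6$)
$C{\left(Z \right)} = -12$ ($C{\left(Z \right)} = 2 \left(-6\right) = -12$)
$z{\left(Q \right)} = 12$ ($z{\left(Q \right)} = \left(-1\right) \left(-12\right) = 12$)
$\left(L{\left(W,21 \right)} - 25154\right) + z{\left(O{\left(-4 \right)} \right)} = \left(-36 - 25154\right) + 12 = -25190 + 12 = -25178$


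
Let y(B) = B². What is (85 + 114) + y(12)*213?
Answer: 30871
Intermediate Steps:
(85 + 114) + y(12)*213 = (85 + 114) + 12²*213 = 199 + 144*213 = 199 + 30672 = 30871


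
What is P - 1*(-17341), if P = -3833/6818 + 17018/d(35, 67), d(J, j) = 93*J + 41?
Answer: 97448141701/5618032 ≈ 17346.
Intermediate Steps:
d(J, j) = 41 + 93*J
P = 25848789/5618032 (P = -3833/6818 + 17018/(41 + 93*35) = -3833*1/6818 + 17018/(41 + 3255) = -3833/6818 + 17018/3296 = -3833/6818 + 17018*(1/3296) = -3833/6818 + 8509/1648 = 25848789/5618032 ≈ 4.6010)
P - 1*(-17341) = 25848789/5618032 - 1*(-17341) = 25848789/5618032 + 17341 = 97448141701/5618032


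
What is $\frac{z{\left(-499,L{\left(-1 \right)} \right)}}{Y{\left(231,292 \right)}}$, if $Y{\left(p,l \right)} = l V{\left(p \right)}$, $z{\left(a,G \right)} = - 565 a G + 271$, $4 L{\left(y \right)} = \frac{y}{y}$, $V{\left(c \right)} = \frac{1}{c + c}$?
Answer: $\frac{65377389}{584} \approx 1.1195 \cdot 10^{5}$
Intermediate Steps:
$V{\left(c \right)} = \frac{1}{2 c}$
$L{\left(y \right)} = \frac{1}{4}$ ($L{\left(y \right)} = \frac{y \frac{1}{y}}{4} = \frac{1}{4} \cdot 1 = \frac{1}{4}$)
$z{\left(a,G \right)} = 271 - 565 G a$ ($z{\left(a,G \right)} = - 565 G a + 271 = 271 - 565 G a$)
$Y{\left(p,l \right)} = \frac{l}{2 p}$ ($Y{\left(p,l \right)} = l \frac{1}{2 p} = \frac{l}{2 p}$)
$\frac{z{\left(-499,L{\left(-1 \right)} \right)}}{Y{\left(231,292 \right)}} = \frac{271 - \frac{565}{4} \left(-499\right)}{\frac{1}{2} \cdot 292 \cdot \frac{1}{231}} = \frac{271 + \frac{281935}{4}}{\frac{1}{2} \cdot 292 \cdot \frac{1}{231}} = \frac{283019}{4 \cdot \frac{146}{231}} = \frac{283019}{4} \cdot \frac{231}{146} = \frac{65377389}{584}$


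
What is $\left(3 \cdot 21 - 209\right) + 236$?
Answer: $90$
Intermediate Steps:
$\left(3 \cdot 21 - 209\right) + 236 = \left(63 - 209\right) + 236 = -146 + 236 = 90$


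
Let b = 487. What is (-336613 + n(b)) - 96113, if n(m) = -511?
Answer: -433237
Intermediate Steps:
(-336613 + n(b)) - 96113 = (-336613 - 511) - 96113 = -337124 - 96113 = -433237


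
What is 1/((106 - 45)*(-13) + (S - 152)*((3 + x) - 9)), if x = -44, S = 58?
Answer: 1/3907 ≈ 0.00025595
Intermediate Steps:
1/((106 - 45)*(-13) + (S - 152)*((3 + x) - 9)) = 1/((106 - 45)*(-13) + (58 - 152)*((3 - 44) - 9)) = 1/(61*(-13) - 94*(-41 - 9)) = 1/(-793 - 94*(-50)) = 1/(-793 + 4700) = 1/3907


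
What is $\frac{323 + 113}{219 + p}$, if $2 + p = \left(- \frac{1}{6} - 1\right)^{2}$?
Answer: $\frac{15696}{7861} \approx 1.9967$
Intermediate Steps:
$p = - \frac{23}{36}$ ($p = -2 + \left(- \frac{1}{6} - 1\right)^{2} = -2 + \left(- \frac{7}{6}\right)^{2} = -2 + \frac{49}{36} = - \frac{23}{36} \approx -0.63889$)
$\frac{323 + 113}{219 + p} = \frac{323 + 113}{219 - \frac{23}{36}} = \frac{436}{\frac{7861}{36}} = 436 \cdot \frac{36}{7861} = \frac{15696}{7861}$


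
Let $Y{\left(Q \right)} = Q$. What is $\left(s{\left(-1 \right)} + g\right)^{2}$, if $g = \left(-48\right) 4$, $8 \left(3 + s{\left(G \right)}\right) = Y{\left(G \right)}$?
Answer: $\frac{2436721}{64} \approx 38074.0$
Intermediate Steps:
$s{\left(G \right)} = -3 + \frac{G}{8}$
$g = -192$
$\left(s{\left(-1 \right)} + g\right)^{2} = \left(\left(-3 + \frac{1}{8} \left(-1\right)\right) - 192\right)^{2} = \left(\left(-3 - \frac{1}{8}\right) - 192\right)^{2} = \left(- \frac{25}{8} - 192\right)^{2} = \left(- \frac{1561}{8}\right)^{2} = \frac{2436721}{64}$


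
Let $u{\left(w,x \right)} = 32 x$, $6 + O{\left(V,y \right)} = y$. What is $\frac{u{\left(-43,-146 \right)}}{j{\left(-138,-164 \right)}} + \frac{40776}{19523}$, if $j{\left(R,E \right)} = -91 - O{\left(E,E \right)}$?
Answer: $- \frac{87990152}{1542317} \approx -57.051$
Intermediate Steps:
$O{\left(V,y \right)} = -6 + y$
$j{\left(R,E \right)} = -85 - E$ ($j{\left(R,E \right)} = -91 - \left(-6 + E\right) = -85 - E$)
$\frac{u{\left(-43,-146 \right)}}{j{\left(-138,-164 \right)}} + \frac{40776}{19523} = \frac{32 \left(-146\right)}{-85 - -164} + \frac{40776}{19523} = - \frac{4672}{-85 + 164} + 40776 \cdot \frac{1}{19523} = - \frac{4672}{79} + \frac{40776}{19523} = - \frac{87990152}{1542317}$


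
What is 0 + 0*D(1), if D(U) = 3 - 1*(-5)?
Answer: 0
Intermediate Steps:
D(U) = 8 (D(U) = 3 + 5 = 8)
0 + 0*D(1) = 0 + 0*8 = 0 + 0 = 0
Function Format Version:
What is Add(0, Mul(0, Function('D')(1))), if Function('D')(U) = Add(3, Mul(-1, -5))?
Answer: 0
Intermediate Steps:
Function('D')(U) = 8 (Function('D')(U) = Add(3, 5) = 8)
Add(0, Mul(0, Function('D')(1))) = Add(0, Mul(0, 8)) = Add(0, 0) = 0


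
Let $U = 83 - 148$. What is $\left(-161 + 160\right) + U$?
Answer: $-66$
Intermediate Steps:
$U = -65$ ($U = 83 - 148 = -65$)
$\left(-161 + 160\right) + U = \left(-161 + 160\right) - 65 = -1 - 65 = -66$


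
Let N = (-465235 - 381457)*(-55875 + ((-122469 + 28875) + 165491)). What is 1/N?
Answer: -1/13565699224 ≈ -7.3715e-11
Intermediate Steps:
N = -13565699224 (N = -846692*(-55875 + (-93594 + 165491)) = -846692*(-55875 + 71897) = -846692*16022 = -13565699224)
1/N = 1/(-13565699224) = -1/13565699224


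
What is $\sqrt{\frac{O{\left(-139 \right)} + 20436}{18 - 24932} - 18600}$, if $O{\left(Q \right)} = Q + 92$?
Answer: $\frac{i \sqrt{11545665537146}}{24914} \approx 136.38 i$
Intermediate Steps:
$O{\left(Q \right)} = 92 + Q$
$\sqrt{\frac{O{\left(-139 \right)} + 20436}{18 - 24932} - 18600} = \sqrt{\frac{\left(92 - 139\right) + 20436}{18 - 24932} - 18600} = \sqrt{\frac{-47 + 20436}{-24914} - 18600} = \sqrt{20389 \left(- \frac{1}{24914}\right) - 18600} = \sqrt{- \frac{20389}{24914} - 18600} = \sqrt{- \frac{463420789}{24914}} = \frac{i \sqrt{11545665537146}}{24914}$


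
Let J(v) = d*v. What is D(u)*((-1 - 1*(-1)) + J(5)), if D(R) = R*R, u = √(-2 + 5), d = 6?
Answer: 90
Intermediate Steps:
u = √3 ≈ 1.7320
D(R) = R²
J(v) = 6*v
D(u)*((-1 - 1*(-1)) + J(5)) = (√3)²*((-1 - 1*(-1)) + 6*5) = 3*((-1 + 1) + 30) = 3*(0 + 30) = 3*30 = 90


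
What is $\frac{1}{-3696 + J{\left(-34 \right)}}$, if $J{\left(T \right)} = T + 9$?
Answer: $- \frac{1}{3721} \approx -0.00026874$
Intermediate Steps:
$J{\left(T \right)} = 9 + T$
$\frac{1}{-3696 + J{\left(-34 \right)}} = \frac{1}{-3696 + \left(9 - 34\right)} = \frac{1}{-3696 - 25} = \frac{1}{-3721} = - \frac{1}{3721}$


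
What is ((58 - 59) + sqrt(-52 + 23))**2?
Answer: (-1 + I*sqrt(29))**2 ≈ -28.0 - 10.77*I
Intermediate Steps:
((58 - 59) + sqrt(-52 + 23))**2 = (-1 + sqrt(-29))**2 = (-1 + I*sqrt(29))**2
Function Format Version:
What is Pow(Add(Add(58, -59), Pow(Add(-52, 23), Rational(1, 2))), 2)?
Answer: Pow(Add(-1, Mul(I, Pow(29, Rational(1, 2)))), 2) ≈ Add(-28.000, Mul(-10.770, I))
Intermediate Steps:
Pow(Add(Add(58, -59), Pow(Add(-52, 23), Rational(1, 2))), 2) = Pow(Add(-1, Pow(-29, Rational(1, 2))), 2) = Pow(Add(-1, Mul(I, Pow(29, Rational(1, 2)))), 2)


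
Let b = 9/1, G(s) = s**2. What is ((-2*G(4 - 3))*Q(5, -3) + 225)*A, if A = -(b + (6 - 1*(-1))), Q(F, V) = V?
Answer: -3696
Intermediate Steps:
b = 9 (b = 9*1 = 9)
A = -16 (A = -(9 + (6 - 1*(-1))) = -(9 + (6 + 1)) = -(9 + 7) = -1*16 = -16)
((-2*G(4 - 3))*Q(5, -3) + 225)*A = (-2*(4 - 3)**2*(-3) + 225)*(-16) = (-2*1**2*(-3) + 225)*(-16) = (-2*1*(-3) + 225)*(-16) = (-2*(-3) + 225)*(-16) = (6 + 225)*(-16) = 231*(-16) = -3696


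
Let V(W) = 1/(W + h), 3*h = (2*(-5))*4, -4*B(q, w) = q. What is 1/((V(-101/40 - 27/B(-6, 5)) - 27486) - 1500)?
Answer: -4063/117770238 ≈ -3.4499e-5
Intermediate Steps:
B(q, w) = -q/4
h = -40/3 (h = ((2*(-5))*4)/3 = (-10*4)/3 = (1/3)*(-40) = -40/3 ≈ -13.333)
V(W) = 1/(-40/3 + W) (V(W) = 1/(W - 40/3) = 1/(-40/3 + W))
1/((V(-101/40 - 27/B(-6, 5)) - 27486) - 1500) = 1/((3/(-40 + 3*(-101/40 - 27/((-1/4*(-6))))) - 27486) - 1500) = 1/((3/(-40 + 3*(-101*1/40 - 27/3/2)) - 27486) - 1500) = 1/((3/(-40 + 3*(-101/40 - 27*2/3)) - 27486) - 1500) = 1/((3/(-40 + 3*(-101/40 - 18)) - 27486) - 1500) = 1/((3/(-40 + 3*(-821/40)) - 27486) - 1500) = 1/((3/(-40 - 2463/40) - 27486) - 1500) = 1/((3/(-4063/40) - 27486) - 1500) = 1/((3*(-40/4063) - 27486) - 1500) = 1/((-120/4063 - 27486) - 1500) = 1/(-111675738/4063 - 1500) = 1/(-117770238/4063) = -4063/117770238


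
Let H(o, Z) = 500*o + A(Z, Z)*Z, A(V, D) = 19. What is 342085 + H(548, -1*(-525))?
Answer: 626060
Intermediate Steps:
H(o, Z) = 19*Z + 500*o (H(o, Z) = 500*o + 19*Z = 19*Z + 500*o)
342085 + H(548, -1*(-525)) = 342085 + (19*(-1*(-525)) + 500*548) = 342085 + (19*525 + 274000) = 342085 + (9975 + 274000) = 342085 + 283975 = 626060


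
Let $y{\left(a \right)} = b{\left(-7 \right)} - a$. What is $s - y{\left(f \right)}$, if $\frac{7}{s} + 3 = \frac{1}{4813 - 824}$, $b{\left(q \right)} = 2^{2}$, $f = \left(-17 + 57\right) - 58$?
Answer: $- \frac{291175}{11966} \approx -24.334$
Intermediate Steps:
$f = -18$ ($f = 40 - 58 = -18$)
$b{\left(q \right)} = 4$
$s = - \frac{27923}{11966}$ ($s = \frac{7}{-3 + \frac{1}{4813 - 824}} = \frac{7}{-3 + \frac{1}{3989}} = \frac{7}{- \frac{11966}{3989}} = 7 \left(- \frac{3989}{11966}\right) = - \frac{27923}{11966} \approx -2.3335$)
$y{\left(a \right)} = 4 - a$
$s - y{\left(f \right)} = - \frac{27923}{11966} - \left(4 - -18\right) = - \frac{27923}{11966} - \left(4 + 18\right) = - \frac{27923}{11966} - 22 = - \frac{291175}{11966}$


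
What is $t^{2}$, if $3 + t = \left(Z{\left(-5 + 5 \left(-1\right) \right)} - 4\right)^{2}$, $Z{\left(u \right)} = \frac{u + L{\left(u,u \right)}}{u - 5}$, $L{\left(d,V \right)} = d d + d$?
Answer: $\frac{573049}{81} \approx 7074.7$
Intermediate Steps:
$L{\left(d,V \right)} = d + d^{2}$ ($L{\left(d,V \right)} = d^{2} + d = d + d^{2}$)
$Z{\left(u \right)} = \frac{u + u \left(1 + u\right)}{-5 + u}$ ($Z{\left(u \right)} = \frac{u + u \left(1 + u\right)}{u - 5} = \frac{u + u \left(1 + u\right)}{-5 + u}$)
$t = \frac{757}{9}$ ($t = -3 + \left(\frac{\left(-5 + 5 \left(-1\right)\right) \left(2 + \left(-5 + 5 \left(-1\right)\right)\right)}{-5 + \left(-5 + 5 \left(-1\right)\right)} - 4\right)^{2} = -3 + \left(\frac{\left(-5 - 5\right) \left(2 - 10\right)}{-5 - 10} - 4\right)^{2} = -3 + \left(- \frac{10 \left(2 - 10\right)}{-5 - 10} - 4\right)^{2} = -3 + \left(\left(-10\right) \frac{1}{-15} \left(-8\right) - 4\right)^{2} = -3 + \left(\left(-10\right) \left(- \frac{1}{15}\right) \left(-8\right) - 4\right)^{2} = -3 + \left(- \frac{16}{3} - 4\right)^{2} = -3 + \left(- \frac{28}{3}\right)^{2} = -3 + \frac{784}{9} = \frac{757}{9} \approx 84.111$)
$t^{2} = \left(\frac{757}{9}\right)^{2} = \frac{573049}{81}$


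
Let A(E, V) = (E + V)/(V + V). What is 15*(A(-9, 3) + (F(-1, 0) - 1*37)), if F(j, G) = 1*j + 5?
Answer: -510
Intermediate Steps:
A(E, V) = (E + V)/(2*V) (A(E, V) = (E + V)/((2*V)) = (E + V)*(1/(2*V)) = (E + V)/(2*V))
F(j, G) = 5 + j (F(j, G) = j + 5 = 5 + j)
15*(A(-9, 3) + (F(-1, 0) - 1*37)) = 15*((1/2)*(-9 + 3)/3 + ((5 - 1) - 1*37)) = 15*((1/2)*(1/3)*(-6) + (4 - 37)) = 15*(-1 - 33) = 15*(-34) = -510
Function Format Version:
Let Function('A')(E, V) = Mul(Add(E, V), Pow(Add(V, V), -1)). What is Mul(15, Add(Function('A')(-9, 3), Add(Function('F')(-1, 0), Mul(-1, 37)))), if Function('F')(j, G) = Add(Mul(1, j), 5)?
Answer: -510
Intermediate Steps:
Function('A')(E, V) = Mul(Rational(1, 2), Pow(V, -1), Add(E, V)) (Function('A')(E, V) = Mul(Add(E, V), Pow(Mul(2, V), -1)) = Mul(Add(E, V), Mul(Rational(1, 2), Pow(V, -1))) = Mul(Rational(1, 2), Pow(V, -1), Add(E, V)))
Function('F')(j, G) = Add(5, j) (Function('F')(j, G) = Add(j, 5) = Add(5, j))
Mul(15, Add(Function('A')(-9, 3), Add(Function('F')(-1, 0), Mul(-1, 37)))) = Mul(15, Add(Mul(Rational(1, 2), Pow(3, -1), Add(-9, 3)), Add(Add(5, -1), Mul(-1, 37)))) = Mul(15, Add(Mul(Rational(1, 2), Rational(1, 3), -6), Add(4, -37))) = Mul(15, Add(-1, -33)) = Mul(15, -34) = -510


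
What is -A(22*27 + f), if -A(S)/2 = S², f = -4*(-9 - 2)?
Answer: 814088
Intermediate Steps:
f = 44 (f = -4*(-11) = 44)
A(S) = -2*S²
-A(22*27 + f) = -(-2)*(22*27 + 44)² = -(-2)*(594 + 44)² = -(-2)*638² = -(-2)*407044 = -1*(-814088) = 814088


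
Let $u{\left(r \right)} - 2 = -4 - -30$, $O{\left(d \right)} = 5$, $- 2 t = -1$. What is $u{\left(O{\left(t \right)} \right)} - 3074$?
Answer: $-3046$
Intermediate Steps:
$t = \frac{1}{2}$ ($t = \left(- \frac{1}{2}\right) \left(-1\right) = \frac{1}{2} \approx 0.5$)
$u{\left(r \right)} = 28$ ($u{\left(r \right)} = 2 - -26 = 2 + \left(-4 + 30\right) = 2 + 26 = 28$)
$u{\left(O{\left(t \right)} \right)} - 3074 = 28 - 3074 = -3046$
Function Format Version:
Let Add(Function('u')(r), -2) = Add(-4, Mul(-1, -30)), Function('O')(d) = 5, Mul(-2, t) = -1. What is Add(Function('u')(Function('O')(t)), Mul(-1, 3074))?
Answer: -3046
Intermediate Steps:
t = Rational(1, 2) (t = Mul(Rational(-1, 2), -1) = Rational(1, 2) ≈ 0.50000)
Function('u')(r) = 28 (Function('u')(r) = Add(2, Add(-4, Mul(-1, -30))) = Add(2, Add(-4, 30)) = Add(2, 26) = 28)
Add(Function('u')(Function('O')(t)), Mul(-1, 3074)) = Add(28, Mul(-1, 3074)) = Add(28, -3074) = -3046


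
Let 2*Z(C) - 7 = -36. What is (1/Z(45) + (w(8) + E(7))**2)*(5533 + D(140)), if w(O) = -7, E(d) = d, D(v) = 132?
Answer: -11330/29 ≈ -390.69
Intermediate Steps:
Z(C) = -29/2 (Z(C) = 7/2 + (1/2)*(-36) = 7/2 - 18 = -29/2)
(1/Z(45) + (w(8) + E(7))**2)*(5533 + D(140)) = (1/(-29/2) + (-7 + 7)**2)*(5533 + 132) = (-2/29 + 0**2)*5665 = (-2/29 + 0)*5665 = -2/29*5665 = -11330/29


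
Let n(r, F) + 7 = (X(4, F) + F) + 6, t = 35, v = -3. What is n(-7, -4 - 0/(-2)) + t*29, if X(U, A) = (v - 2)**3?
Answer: 885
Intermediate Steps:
X(U, A) = -125 (X(U, A) = (-3 - 2)**3 = (-5)**3 = -125)
n(r, F) = -126 + F (n(r, F) = -7 + ((-125 + F) + 6) = -7 + (-119 + F) = -126 + F)
n(-7, -4 - 0/(-2)) + t*29 = (-126 + (-4 - 0/(-2))) + 35*29 = (-126 + (-4 - 0*(-1)/2)) + 1015 = (-126 + (-4 - 1*0)) + 1015 = (-126 + (-4 + 0)) + 1015 = (-126 - 4) + 1015 = -130 + 1015 = 885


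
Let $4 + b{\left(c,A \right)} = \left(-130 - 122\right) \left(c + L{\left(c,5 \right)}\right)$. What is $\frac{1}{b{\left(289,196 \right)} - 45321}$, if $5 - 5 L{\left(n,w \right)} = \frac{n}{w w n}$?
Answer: $- \frac{125}{14800373} \approx -8.4457 \cdot 10^{-6}$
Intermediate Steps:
$L{\left(n,w \right)} = 1 - \frac{1}{5 w^{2}}$ ($L{\left(n,w \right)} = 1 - \frac{n \frac{1}{w w n}}{5} = 1 - \frac{n \frac{1}{w^{2} n}}{5} = 1 - \frac{n \frac{1}{n w^{2}}}{5} = 1 - \frac{1}{5 w^{2}}$)
$b{\left(c,A \right)} = - \frac{31748}{125} - 252 c$ ($b{\left(c,A \right)} = -4 + \left(-130 - 122\right) \left(c + \left(1 - \frac{1}{5 \cdot 25}\right)\right) = -4 - 252 \left(c + \left(1 - \frac{1}{125}\right)\right) = -4 - 252 \left(c + \frac{124}{125}\right) = -4 - 252 \left(\frac{124}{125} + c\right) = -4 - \left(\frac{31248}{125} + 252 c\right) = - \frac{31748}{125} - 252 c$)
$\frac{1}{b{\left(289,196 \right)} - 45321} = \frac{1}{\left(- \frac{31748}{125} - 72828\right) - 45321} = \frac{1}{- \frac{9135248}{125} - 45321} = \frac{1}{- \frac{14800373}{125}} = - \frac{125}{14800373}$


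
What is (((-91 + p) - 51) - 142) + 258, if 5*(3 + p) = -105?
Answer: -50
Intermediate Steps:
p = -24 (p = -3 + (⅕)*(-105) = -3 - 21 = -24)
(((-91 + p) - 51) - 142) + 258 = (((-91 - 24) - 51) - 142) + 258 = ((-115 - 51) - 142) + 258 = (-166 - 142) + 258 = -308 + 258 = -50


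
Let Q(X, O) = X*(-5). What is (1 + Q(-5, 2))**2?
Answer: 676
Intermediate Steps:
Q(X, O) = -5*X
(1 + Q(-5, 2))**2 = (1 - 5*(-5))**2 = (1 + 25)**2 = 26**2 = 676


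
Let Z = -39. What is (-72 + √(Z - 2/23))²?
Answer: (1656 - I*√20677)²/529 ≈ 5144.9 - 900.28*I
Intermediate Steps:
(-72 + √(Z - 2/23))² = (-72 + √(-39 - 2/23))² = (-72 + √(-899/23))² = (-72 + I*√20677/23)²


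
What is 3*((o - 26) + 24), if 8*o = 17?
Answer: 3/8 ≈ 0.37500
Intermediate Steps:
o = 17/8 (o = (1/8)*17 = 17/8 ≈ 2.1250)
3*((o - 26) + 24) = 3*((17/8 - 26) + 24) = 3*(-191/8 + 24) = 3*(1/8) = 3/8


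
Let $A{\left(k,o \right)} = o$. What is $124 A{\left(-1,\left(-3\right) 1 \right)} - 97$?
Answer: $-469$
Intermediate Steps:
$124 A{\left(-1,\left(-3\right) 1 \right)} - 97 = 124 \left(\left(-3\right) 1\right) - 97 = 124 \left(-3\right) - 97 = -372 - 97 = -469$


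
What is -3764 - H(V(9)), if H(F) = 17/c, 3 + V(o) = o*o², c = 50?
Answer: -188217/50 ≈ -3764.3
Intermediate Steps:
V(o) = -3 + o³ (V(o) = -3 + o*o² = -3 + o³)
H(F) = 17/50
-3764 - H(V(9)) = -3764 - 1*17/50 = -3764 - 17/50 = -188217/50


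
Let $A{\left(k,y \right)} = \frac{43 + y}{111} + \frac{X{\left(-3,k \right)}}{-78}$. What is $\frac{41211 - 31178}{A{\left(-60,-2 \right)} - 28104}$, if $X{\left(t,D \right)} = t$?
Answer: $- \frac{28955238}{81106967} \approx -0.357$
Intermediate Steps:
$A{\left(k,y \right)} = \frac{1229}{2886} + \frac{y}{111}$ ($A{\left(k,y \right)} = \frac{43 + y}{111} - \frac{3}{-78} = \left(43 + y\right) \frac{1}{111} - - \frac{1}{26} = \left(\frac{43}{111} + \frac{y}{111}\right) + \frac{1}{26} = \frac{1229}{2886} + \frac{y}{111}$)
$\frac{41211 - 31178}{A{\left(-60,-2 \right)} - 28104} = \frac{41211 - 31178}{\left(\frac{1229}{2886} + \frac{1}{111} \left(-2\right)\right) - 28104} = \frac{10033}{\left(\frac{1229}{2886} - \frac{2}{111}\right) - 28104} = \frac{10033}{\frac{1177}{2886} - 28104} = \frac{10033}{- \frac{81106967}{2886}} = 10033 \left(- \frac{2886}{81106967}\right) = - \frac{28955238}{81106967}$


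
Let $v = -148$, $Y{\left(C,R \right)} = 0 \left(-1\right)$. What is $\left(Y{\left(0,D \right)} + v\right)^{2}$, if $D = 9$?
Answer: $21904$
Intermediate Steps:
$Y{\left(C,R \right)} = 0$
$\left(Y{\left(0,D \right)} + v\right)^{2} = \left(0 - 148\right)^{2} = \left(-148\right)^{2} = 21904$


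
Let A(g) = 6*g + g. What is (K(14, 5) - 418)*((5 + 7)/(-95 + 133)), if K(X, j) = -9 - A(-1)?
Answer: -2520/19 ≈ -132.63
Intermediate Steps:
A(g) = 7*g
K(X, j) = -2 (K(X, j) = -9 - 7*(-1) = -9 - 1*(-7) = -9 + 7 = -2)
(K(14, 5) - 418)*((5 + 7)/(-95 + 133)) = (-2 - 418)*((5 + 7)/(-95 + 133)) = -5040/38 = -420*6/19 = -2520/19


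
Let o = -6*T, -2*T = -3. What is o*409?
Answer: -3681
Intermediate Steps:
T = 3/2 (T = -1/2*(-3) = 3/2 ≈ 1.5000)
o = -9 (o = -6*3/2 = -9)
o*409 = -9*409 = -3681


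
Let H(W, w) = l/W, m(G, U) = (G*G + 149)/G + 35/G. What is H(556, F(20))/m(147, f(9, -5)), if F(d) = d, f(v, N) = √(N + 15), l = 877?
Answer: 128919/12116908 ≈ 0.010640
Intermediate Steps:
f(v, N) = √(15 + N)
m(G, U) = 35/G + (149 + G²)/G (m(G, U) = (G² + 149)/G + 35/G = (149 + G²)/G + 35/G = 35/G + (149 + G²)/G)
H(W, w) = 877/W
H(556, F(20))/m(147, f(9, -5)) = (877/556)/(147 + 184/147) = (877*(1/556))/(147 + 184*(1/147)) = 877/(556*(147 + 184/147)) = 877/(556*(21793/147)) = (877/556)*(147/21793) = 128919/12116908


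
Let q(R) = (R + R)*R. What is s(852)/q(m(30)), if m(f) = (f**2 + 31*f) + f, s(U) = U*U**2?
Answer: 2147466/24025 ≈ 89.385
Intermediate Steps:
s(U) = U**3
m(f) = f**2 + 32*f
q(R) = 2*R**2 (q(R) = (2*R)*R = 2*R**2)
s(852)/q(m(30)) = 852**3/((2*(30*(32 + 30))**2)) = 618470208/((2*(30*62)**2)) = 618470208/((2*1860**2)) = 618470208/((2*3459600)) = 618470208/6919200 = 618470208*(1/6919200) = 2147466/24025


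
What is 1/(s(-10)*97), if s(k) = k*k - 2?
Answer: 1/9506 ≈ 0.00010520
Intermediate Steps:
s(k) = -2 + k**2 (s(k) = k**2 - 2 = -2 + k**2)
1/(s(-10)*97) = 1/((-2 + (-10)**2)*97) = 1/((-2 + 100)*97) = 1/(98*97) = 1/9506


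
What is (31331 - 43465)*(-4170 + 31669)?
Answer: -333672866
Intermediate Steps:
(31331 - 43465)*(-4170 + 31669) = -12134*27499 = -333672866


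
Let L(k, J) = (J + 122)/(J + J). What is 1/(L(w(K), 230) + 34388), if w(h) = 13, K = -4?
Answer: 115/3954708 ≈ 2.9079e-5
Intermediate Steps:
L(k, J) = (122 + J)/(2*J) (L(k, J) = (122 + J)/((2*J)) = (122 + J)*(1/(2*J)) = (122 + J)/(2*J))
1/(L(w(K), 230) + 34388) = 1/((1/2)*(122 + 230)/230 + 34388) = 1/((1/2)*(1/230)*352 + 34388) = 1/(88/115 + 34388) = 1/(3954708/115) = 115/3954708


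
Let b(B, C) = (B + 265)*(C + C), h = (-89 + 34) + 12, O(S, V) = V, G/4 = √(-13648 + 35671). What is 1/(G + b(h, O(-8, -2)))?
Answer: -37/18174 - √2447/36348 ≈ -0.0033968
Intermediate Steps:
G = 12*√2447 (G = 4*√(-13648 + 35671) = 4*√22023 = 4*(3*√2447) = 12*√2447 ≈ 593.61)
h = -43 (h = -55 + 12 = -43)
b(B, C) = 2*C*(265 + B) (b(B, C) = (265 + B)*(2*C) = 2*C*(265 + B))
1/(G + b(h, O(-8, -2))) = 1/(12*√2447 + 2*(-2)*(265 - 43)) = 1/(12*√2447 + 2*(-2)*222) = 1/(12*√2447 - 888) = 1/(-888 + 12*√2447)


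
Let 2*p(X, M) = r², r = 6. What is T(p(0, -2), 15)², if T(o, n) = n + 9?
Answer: 576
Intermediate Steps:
p(X, M) = 18 (p(X, M) = (½)*6² = (½)*36 = 18)
T(o, n) = 9 + n
T(p(0, -2), 15)² = (9 + 15)² = 24² = 576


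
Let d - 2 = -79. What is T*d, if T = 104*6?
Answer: -48048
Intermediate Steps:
d = -77 (d = 2 - 79 = -77)
T = 624
T*d = 624*(-77) = -48048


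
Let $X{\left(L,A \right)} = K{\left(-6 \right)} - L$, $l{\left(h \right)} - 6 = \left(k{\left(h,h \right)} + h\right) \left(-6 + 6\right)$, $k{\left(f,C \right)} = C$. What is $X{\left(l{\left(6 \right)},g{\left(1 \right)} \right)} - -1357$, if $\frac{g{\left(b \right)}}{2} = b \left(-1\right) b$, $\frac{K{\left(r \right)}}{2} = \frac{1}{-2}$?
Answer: $1350$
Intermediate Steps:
$K{\left(r \right)} = -1$ ($K{\left(r \right)} = \frac{2}{-2} = 2 \left(- \frac{1}{2}\right) = -1$)
$g{\left(b \right)} = - 2 b^{2}$ ($g{\left(b \right)} = 2 b \left(-1\right) b = 2 - b b = 2 \left(- b^{2}\right) = - 2 b^{2}$)
$l{\left(h \right)} = 6$ ($l{\left(h \right)} = 6 + \left(h + h\right) \left(-6 + 6\right) = 6 + 2 h 0 = 6 + 0 = 6$)
$X{\left(L,A \right)} = -1 - L$
$X{\left(l{\left(6 \right)},g{\left(1 \right)} \right)} - -1357 = \left(-1 - 6\right) - -1357 = \left(-1 - 6\right) + 1357 = -7 + 1357 = 1350$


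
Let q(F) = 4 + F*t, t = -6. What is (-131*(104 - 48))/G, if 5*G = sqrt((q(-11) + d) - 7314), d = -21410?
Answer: 18340*I*sqrt(28654)/14327 ≈ 216.69*I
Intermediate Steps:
q(F) = 4 - 6*F (q(F) = 4 + F*(-6) = 4 - 6*F)
G = I*sqrt(28654)/5 (G = sqrt(((4 - 6*(-11)) - 21410) - 7314)/5 = sqrt(((4 + 66) - 21410) - 7314)/5 = sqrt((70 - 21410) - 7314)/5 = sqrt(-21340 - 7314)/5 = sqrt(-28654)/5 = (I*sqrt(28654))/5 = I*sqrt(28654)/5 ≈ 33.855*I)
(-131*(104 - 48))/G = (-131*(104 - 48))/((I*sqrt(28654)/5)) = (-131*56)*(-5*I*sqrt(28654)/28654) = -(-18340)*I*sqrt(28654)/14327 = 18340*I*sqrt(28654)/14327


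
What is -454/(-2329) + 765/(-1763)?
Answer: -981283/4106027 ≈ -0.23899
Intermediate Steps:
-454/(-2329) + 765/(-1763) = -454*(-1/2329) + 765*(-1/1763) = 454/2329 - 765/1763 = -981283/4106027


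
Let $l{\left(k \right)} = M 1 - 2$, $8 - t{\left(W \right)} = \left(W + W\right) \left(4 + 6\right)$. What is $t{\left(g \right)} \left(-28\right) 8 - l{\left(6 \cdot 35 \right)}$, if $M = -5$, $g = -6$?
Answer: $-28665$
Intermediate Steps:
$t{\left(W \right)} = 8 - 20 W$ ($t{\left(W \right)} = 8 - \left(W + W\right) \left(4 + 6\right) = 8 - 2 W 10 = 8 - 20 W$)
$l{\left(k \right)} = -7$ ($l{\left(k \right)} = \left(-5\right) 1 - 2 = -5 - 2 = -7$)
$t{\left(g \right)} \left(-28\right) 8 - l{\left(6 \cdot 35 \right)} = \left(8 - -120\right) \left(-28\right) 8 - -7 = \left(8 + 120\right) \left(-28\right) 8 + 7 = 128 \left(-28\right) 8 + 7 = \left(-3584\right) 8 + 7 = -28672 + 7 = -28665$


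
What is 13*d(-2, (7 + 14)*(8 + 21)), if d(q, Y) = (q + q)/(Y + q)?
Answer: -52/607 ≈ -0.085667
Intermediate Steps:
d(q, Y) = 2*q/(Y + q) (d(q, Y) = (2*q)/(Y + q) = 2*q/(Y + q))
13*d(-2, (7 + 14)*(8 + 21)) = 13*(2*(-2)/((7 + 14)*(8 + 21) - 2)) = 13*(2*(-2)/(21*29 - 2)) = 13*(2*(-2)/(609 - 2)) = 13*(2*(-2)/607) = 13*(2*(-2)*(1/607)) = 13*(-4/607) = -52/607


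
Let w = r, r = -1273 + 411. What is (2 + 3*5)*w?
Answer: -14654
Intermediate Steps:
r = -862
w = -862
(2 + 3*5)*w = (2 + 3*5)*(-862) = (2 + 15)*(-862) = 17*(-862) = -14654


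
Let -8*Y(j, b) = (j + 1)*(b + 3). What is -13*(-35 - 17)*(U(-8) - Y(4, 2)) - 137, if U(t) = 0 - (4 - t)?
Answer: -12273/2 ≈ -6136.5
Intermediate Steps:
U(t) = -4 + t (U(t) = 0 + (-4 + t) = -4 + t)
Y(j, b) = -(1 + j)*(3 + b)/8 (Y(j, b) = -(j + 1)*(b + 3)/8 = -(1 + j)*(3 + b)/8)
-13*(-35 - 17)*(U(-8) - Y(4, 2)) - 137 = -13*(-35 - 17)*((-4 - 8) - (-3/8 - 3/8*4 - ⅛*2 - ⅛*2*4)) - 137 = -(-676)*(-12 - (-3/8 - 3/2 - ¼ - 1)) - 137 = -(-676)*(-12 - 1*(-25/8)) - 137 = -(-676)*(-12 + 25/8) - 137 = -(-676)*(-71)/8 - 137 = -13*923/2 - 137 = -11999/2 - 137 = -12273/2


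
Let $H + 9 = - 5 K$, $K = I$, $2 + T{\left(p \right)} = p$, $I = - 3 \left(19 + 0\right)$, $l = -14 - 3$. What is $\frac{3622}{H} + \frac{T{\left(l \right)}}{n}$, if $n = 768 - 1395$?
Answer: $\frac{19967}{1518} \approx 13.153$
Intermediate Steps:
$l = -17$ ($l = -14 - 3 = -17$)
$I = -57$ ($I = \left(-3\right) 19 = -57$)
$T{\left(p \right)} = -2 + p$
$K = -57$
$H = 276$ ($H = -9 - -285 = -9 + 285 = 276$)
$n = -627$ ($n = 768 - 1395 = -627$)
$\frac{3622}{H} + \frac{T{\left(l \right)}}{n} = \frac{3622}{276} + \frac{-2 - 17}{-627} = 3622 \cdot \frac{1}{276} - - \frac{1}{33} = \frac{1811}{138} + \frac{1}{33} = \frac{19967}{1518}$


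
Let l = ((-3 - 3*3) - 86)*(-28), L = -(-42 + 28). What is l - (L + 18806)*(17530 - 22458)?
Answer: 92747704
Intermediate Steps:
L = 14 (L = -1*(-14) = 14)
l = 2744 (l = ((-3 - 9) - 86)*(-28) = (-12 - 86)*(-28) = -98*(-28) = 2744)
l - (L + 18806)*(17530 - 22458) = 2744 - (14 + 18806)*(17530 - 22458) = 2744 - 18820*(-4928) = 2744 - 1*(-92744960) = 2744 + 92744960 = 92747704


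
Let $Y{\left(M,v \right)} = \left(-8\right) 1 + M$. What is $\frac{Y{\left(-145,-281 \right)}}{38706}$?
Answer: $- \frac{51}{12902} \approx -0.0039529$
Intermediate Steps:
$Y{\left(M,v \right)} = -8 + M$
$\frac{Y{\left(-145,-281 \right)}}{38706} = \frac{-8 - 145}{38706} = \left(-153\right) \frac{1}{38706} = - \frac{51}{12902}$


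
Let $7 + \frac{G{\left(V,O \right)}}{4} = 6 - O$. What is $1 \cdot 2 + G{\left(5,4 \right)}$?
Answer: $-18$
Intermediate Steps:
$G{\left(V,O \right)} = -4 - 4 O$ ($G{\left(V,O \right)} = -28 + 4 \left(6 - O\right) = -28 - \left(-24 + 4 O\right) = -4 - 4 O$)
$1 \cdot 2 + G{\left(5,4 \right)} = 1 \cdot 2 - 20 = 2 - 20 = -18$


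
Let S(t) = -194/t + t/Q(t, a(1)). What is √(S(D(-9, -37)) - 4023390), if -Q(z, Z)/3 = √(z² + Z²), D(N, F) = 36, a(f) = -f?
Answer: √(-243654909614906 - 560304*√1297)/7782 ≈ 2005.8*I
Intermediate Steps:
Q(z, Z) = -3*√(Z² + z²) (Q(z, Z) = -3*√(z² + Z²) = -3*√(Z² + z²))
S(t) = -194/t - t/(3*√(1 + t²)) (S(t) = -194/t + t/((-3*√((-1*1)² + t²))) = -194/t + t/((-3*√((-1)² + t²))) = -194/t + t/((-3*√(1 + t²))) = -194/t + t*(-1/(3*√(1 + t²))) = -194/t - t/(3*√(1 + t²)))
√(S(D(-9, -37)) - 4023390) = √((-194/36 - ⅓*36/√(1 + 36²)) - 4023390) = √((-194*1/36 - ⅓*36/√(1 + 1296)) - 4023390) = √((-97/18 - ⅓*36/√1297) - 4023390) = √((-97/18 - ⅓*36*√1297/1297) - 4023390) = √((-97/18 - 12*√1297/1297) - 4023390) = √(-72421117/18 - 12*√1297/1297)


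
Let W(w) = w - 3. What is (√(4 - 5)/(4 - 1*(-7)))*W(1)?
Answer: -2*I/11 ≈ -0.18182*I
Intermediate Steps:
W(w) = -3 + w
(√(4 - 5)/(4 - 1*(-7)))*W(1) = (√(4 - 5)/(4 - 1*(-7)))*(-3 + 1) = (√(-1)/(4 + 7))*(-2) = (I/11)*(-2) = -2*I/11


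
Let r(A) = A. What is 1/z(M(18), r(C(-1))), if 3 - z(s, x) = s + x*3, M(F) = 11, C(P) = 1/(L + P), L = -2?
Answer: -⅐ ≈ -0.14286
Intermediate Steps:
C(P) = 1/(-2 + P)
z(s, x) = 3 - s - 3*x (z(s, x) = 3 - (s + x*3) = 3 - (s + 3*x) = 3 + (-s - 3*x) = 3 - s - 3*x)
1/z(M(18), r(C(-1))) = 1/(3 - 1*11 - 3/(-2 - 1)) = 1/(3 - 11 - 3/(-3)) = 1/(3 - 11 - 3*(-⅓)) = 1/(3 - 11 + 1) = 1/(-7) = -⅐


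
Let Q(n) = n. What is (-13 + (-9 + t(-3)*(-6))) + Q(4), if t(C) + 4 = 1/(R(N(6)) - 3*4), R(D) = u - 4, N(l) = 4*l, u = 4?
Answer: 13/2 ≈ 6.5000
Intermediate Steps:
R(D) = 0 (R(D) = 4 - 4 = 0)
t(C) = -49/12 (t(C) = -4 + 1/(0 - 3*4) = -4 + 1/(0 - 12) = -4 + 1/(-12) = -4 - 1/12 = -49/12)
(-13 + (-9 + t(-3)*(-6))) + Q(4) = (-13 + (-9 - 49/12*(-6))) + 4 = (-13 + (-9 + 49/2)) + 4 = (-13 + 31/2) + 4 = 5/2 + 4 = 13/2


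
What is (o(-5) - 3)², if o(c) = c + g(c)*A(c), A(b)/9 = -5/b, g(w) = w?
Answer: 2809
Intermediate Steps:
A(b) = -45/b (A(b) = 9*(-5/b) = -45/b)
o(c) = -45 + c (o(c) = c + c*(-45/c) = c - 45 = -45 + c)
(o(-5) - 3)² = ((-45 - 5) - 3)² = (-50 - 3)² = (-53)² = 2809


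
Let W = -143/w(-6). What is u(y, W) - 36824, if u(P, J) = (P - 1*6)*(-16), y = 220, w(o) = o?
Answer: -40248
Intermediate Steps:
W = 143/6 (W = -143/(-6) = -143*(-⅙) = 143/6 ≈ 23.833)
u(P, J) = 96 - 16*P (u(P, J) = (P - 6)*(-16) = (-6 + P)*(-16) = 96 - 16*P)
u(y, W) - 36824 = (96 - 16*220) - 36824 = (96 - 3520) - 36824 = -3424 - 36824 = -40248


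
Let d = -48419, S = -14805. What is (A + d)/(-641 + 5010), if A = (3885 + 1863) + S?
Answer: -57476/4369 ≈ -13.155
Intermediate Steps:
A = -9057 (A = (3885 + 1863) - 14805 = 5748 - 14805 = -9057)
(A + d)/(-641 + 5010) = (-9057 - 48419)/(-641 + 5010) = -57476/4369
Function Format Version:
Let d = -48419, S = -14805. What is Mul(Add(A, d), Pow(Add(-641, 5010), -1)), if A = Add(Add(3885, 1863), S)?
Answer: Rational(-57476, 4369) ≈ -13.155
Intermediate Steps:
A = -9057 (A = Add(Add(3885, 1863), -14805) = Add(5748, -14805) = -9057)
Mul(Add(A, d), Pow(Add(-641, 5010), -1)) = Mul(Add(-9057, -48419), Pow(Add(-641, 5010), -1)) = Mul(-57476, Pow(4369, -1)) = Mul(-57476, Rational(1, 4369)) = Rational(-57476, 4369)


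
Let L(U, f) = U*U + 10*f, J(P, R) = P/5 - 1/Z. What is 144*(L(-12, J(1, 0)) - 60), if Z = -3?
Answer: 12864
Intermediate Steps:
J(P, R) = 1/3 + P/5 (J(P, R) = P/5 - 1/(-3) = P*(1/5) - 1*(-1/3) = P/5 + 1/3 = 1/3 + P/5)
L(U, f) = U**2 + 10*f
144*(L(-12, J(1, 0)) - 60) = 144*(((-12)**2 + 10*(1/3 + (1/5)*1)) - 60) = 144*((144 + 10*(1/3 + 1/5)) - 60) = 144*((144 + 10*(8/15)) - 60) = 144*((144 + 16/3) - 60) = 144*(448/3 - 60) = 144*(268/3) = 12864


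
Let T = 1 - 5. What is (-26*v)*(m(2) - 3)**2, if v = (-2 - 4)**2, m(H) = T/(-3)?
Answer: -2600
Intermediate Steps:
T = -4
m(H) = 4/3 (m(H) = -4/(-3) = -4*(-1/3) = 4/3)
v = 36 (v = (-6)**2 = 36)
(-26*v)*(m(2) - 3)**2 = (-26*36)*(4/3 - 3)**2 = -936*(-5/3)**2 = -936*25/9 = -2600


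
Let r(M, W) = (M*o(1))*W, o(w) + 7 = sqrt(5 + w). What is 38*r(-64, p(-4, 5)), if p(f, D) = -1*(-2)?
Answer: 34048 - 4864*sqrt(6) ≈ 22134.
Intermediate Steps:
o(w) = -7 + sqrt(5 + w)
p(f, D) = 2
r(M, W) = M*W*(-7 + sqrt(6)) (r(M, W) = (M*(-7 + sqrt(5 + 1)))*W = (M*(-7 + sqrt(6)))*W = M*W*(-7 + sqrt(6)))
38*r(-64, p(-4, 5)) = 38*(-64*2*(-7 + sqrt(6))) = 38*(896 - 128*sqrt(6)) = 34048 - 4864*sqrt(6)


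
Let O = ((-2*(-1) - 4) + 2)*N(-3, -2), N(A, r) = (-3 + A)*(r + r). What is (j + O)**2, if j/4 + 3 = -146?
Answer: 355216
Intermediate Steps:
N(A, r) = 2*r*(-3 + A) (N(A, r) = (-3 + A)*(2*r) = 2*r*(-3 + A))
O = 0 (O = ((-2*(-1) - 4) + 2)*(2*(-2)*(-3 - 3)) = ((2 - 4) + 2)*(2*(-2)*(-6)) = (-2 + 2)*24 = 0*24 = 0)
j = -596 (j = -12 + 4*(-146) = -12 - 584 = -596)
(j + O)**2 = (-596 + 0)**2 = (-596)**2 = 355216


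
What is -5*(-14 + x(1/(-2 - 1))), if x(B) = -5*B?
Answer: 185/3 ≈ 61.667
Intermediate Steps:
-5*(-14 + x(1/(-2 - 1))) = -5*(-14 - 5/(-2 - 1)) = -5*(-14 - 5/(-3)) = -5*(-14 - 5*(-⅓)) = -5*(-14 + 5/3) = -5*(-37/3) = 185/3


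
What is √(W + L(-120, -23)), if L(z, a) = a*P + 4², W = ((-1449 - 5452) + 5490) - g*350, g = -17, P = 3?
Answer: √4486 ≈ 66.978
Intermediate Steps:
W = 4539 (W = ((-1449 - 5452) + 5490) - (-17)*350 = (-6901 + 5490) - 1*(-5950) = -1411 + 5950 = 4539)
L(z, a) = 16 + 3*a (L(z, a) = a*3 + 4² = 3*a + 16 = 16 + 3*a)
√(W + L(-120, -23)) = √(4539 + (16 + 3*(-23))) = √(4539 + (16 - 69)) = √(4539 - 53) = √4486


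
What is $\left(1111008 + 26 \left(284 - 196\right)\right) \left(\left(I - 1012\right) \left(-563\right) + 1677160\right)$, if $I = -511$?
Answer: $2821770061264$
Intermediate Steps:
$\left(1111008 + 26 \left(284 - 196\right)\right) \left(\left(I - 1012\right) \left(-563\right) + 1677160\right) = \left(1111008 + 26 \left(284 - 196\right)\right) \left(\left(-511 - 1012\right) \left(-563\right) + 1677160\right) = \left(1111008 + 26 \cdot 88\right) \left(\left(-1523\right) \left(-563\right) + 1677160\right) = \left(1111008 + 2288\right) \left(857449 + 1677160\right) = 1113296 \cdot 2534609 = 2821770061264$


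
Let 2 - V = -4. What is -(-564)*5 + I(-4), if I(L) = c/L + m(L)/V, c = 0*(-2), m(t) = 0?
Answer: 2820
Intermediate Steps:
V = 6 (V = 2 - 1*(-4) = 2 + 4 = 6)
c = 0
I(L) = 0 (I(L) = 0/L + 0/6 = 0 + 0*(1/6) = 0 + 0 = 0)
-(-564)*5 + I(-4) = -(-564)*5 + 0 = -47*(-60) + 0 = 2820 + 0 = 2820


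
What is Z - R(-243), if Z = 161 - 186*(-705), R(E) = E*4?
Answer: 132263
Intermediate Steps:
R(E) = 4*E
Z = 131291 (Z = 161 + 131130 = 131291)
Z - R(-243) = 131291 - 4*(-243) = 131291 - 1*(-972) = 131291 + 972 = 132263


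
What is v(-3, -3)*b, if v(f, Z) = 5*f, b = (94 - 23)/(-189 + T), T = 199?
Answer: -213/2 ≈ -106.50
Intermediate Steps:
b = 71/10 (b = (94 - 23)/(-189 + 199) = 71/10 ≈ 7.1000)
v(-3, -3)*b = (5*(-3))*(71/10) = -15*71/10 = -213/2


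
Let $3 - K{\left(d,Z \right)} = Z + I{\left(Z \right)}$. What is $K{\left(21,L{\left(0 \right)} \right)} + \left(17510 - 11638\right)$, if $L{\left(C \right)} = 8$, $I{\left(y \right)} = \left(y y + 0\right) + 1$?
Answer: $5802$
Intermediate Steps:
$I{\left(y \right)} = 1 + y^{2}$ ($I{\left(y \right)} = \left(y^{2} + 0\right) + 1 = y^{2} + 1 = 1 + y^{2}$)
$K{\left(d,Z \right)} = 2 - Z - Z^{2}$ ($K{\left(d,Z \right)} = 3 - \left(Z + \left(1 + Z^{2}\right)\right) = 3 - \left(1 + Z + Z^{2}\right) = 2 - Z - Z^{2}$)
$K{\left(21,L{\left(0 \right)} \right)} + \left(17510 - 11638\right) = \left(2 - 8 - 8^{2}\right) + \left(17510 - 11638\right) = \left(2 - 8 - 64\right) + \left(17510 - 11638\right) = \left(2 - 8 - 64\right) + 5872 = -70 + 5872 = 5802$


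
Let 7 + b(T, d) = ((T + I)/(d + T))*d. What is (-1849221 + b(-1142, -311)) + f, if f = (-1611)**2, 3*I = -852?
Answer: 1083629643/1453 ≈ 7.4579e+5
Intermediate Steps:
I = -284 (I = (1/3)*(-852) = -284)
f = 2595321
b(T, d) = -7 + d*(-284 + T)/(T + d) (b(T, d) = -7 + ((T - 284)/(d + T))*d = -7 + ((-284 + T)/(T + d))*d = -7 + d*(-284 + T)/(T + d))
(-1849221 + b(-1142, -311)) + f = (-1849221 + (-291*(-311) - 7*(-1142) - 1142*(-311))/(-1142 - 311)) + 2595321 = (-1849221 + (90501 + 7994 + 355162)/(-1453)) + 2595321 = (-1849221 - 1/1453*453657) + 2595321 = (-1849221 - 453657/1453) + 2595321 = -2687371770/1453 + 2595321 = 1083629643/1453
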